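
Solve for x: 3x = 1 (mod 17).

Step 1: We need x such that 3 * x = 1 (mod 17).
Step 2: Using the extended Euclidean algorithm or trial:
  3 * 6 = 18 = 1 * 17 + 1.
Step 3: Since 18 mod 17 = 1, the inverse is x = 6.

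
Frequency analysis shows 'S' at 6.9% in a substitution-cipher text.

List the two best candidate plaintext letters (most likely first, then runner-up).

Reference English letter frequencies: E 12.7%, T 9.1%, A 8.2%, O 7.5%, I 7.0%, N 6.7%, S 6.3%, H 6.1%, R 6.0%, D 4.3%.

Step 1: Observed frequency of 'S' is 6.9%.
Step 2: Compute distances to each reference frequency and sort:
  I (7.0%): difference = 0.1% <-- BEST
  N (6.7%): difference = 0.2% <-- RUNNER-UP
  O (7.5%): difference = 0.6%
  S (6.3%): difference = 0.6%
  H (6.1%): difference = 0.8%
Step 3: Most likely is 'I' (7.0%, diff 0.1%); second most likely is 'N' (6.7%, diff 0.2%).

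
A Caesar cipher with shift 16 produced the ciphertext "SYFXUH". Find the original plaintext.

Step 1: Reverse the shift by subtracting 16 from each letter position.
  S (position 18) -> position (18-16) mod 26 = 2 -> C
  Y (position 24) -> position (24-16) mod 26 = 8 -> I
  F (position 5) -> position (5-16) mod 26 = 15 -> P
  X (position 23) -> position (23-16) mod 26 = 7 -> H
  U (position 20) -> position (20-16) mod 26 = 4 -> E
  H (position 7) -> position (7-16) mod 26 = 17 -> R
Decrypted message: CIPHER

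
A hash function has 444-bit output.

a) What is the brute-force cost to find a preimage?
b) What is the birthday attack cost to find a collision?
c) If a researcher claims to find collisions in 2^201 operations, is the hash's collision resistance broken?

Step 1: Preimage resistance requires brute-force of 2^444 operations.
Step 2: Collision resistance (birthday bound) = 2^(444/2) = 2^222.
Step 3: The claimed attack costs 2^201 operations.
Step 4: Since 2^201 < 2^222, the claimed attack beats the generic birthday bound, so collision resistance is broken.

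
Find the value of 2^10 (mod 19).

Step 1: Compute 2^10 mod 19 step by step, reducing modulo 19 at each step.
  2^1 mod 19 = 2
  2^2 mod 19 = (2 * 2) mod 19 = 4
  2^3 mod 19 = (4 * 2) mod 19 = 8
  2^4 mod 19 = (8 * 2) mod 19 = 16
  2^5 mod 19 = (16 * 2) mod 19 = 13
  2^6 mod 19 = (13 * 2) mod 19 = 7
  2^7 mod 19 = (7 * 2) mod 19 = 14
  2^8 mod 19 = (14 * 2) mod 19 = 9
  2^9 mod 19 = (9 * 2) mod 19 = 18
  2^10 mod 19 = (18 * 2) mod 19 = 17
Step 2: Result = 17.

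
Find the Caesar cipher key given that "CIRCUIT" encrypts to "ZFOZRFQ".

Step 1: Compare first letters: C (position 2) -> Z (position 25).
Step 2: Shift = (25 - 2) mod 26 = 23.
The shift value is 23.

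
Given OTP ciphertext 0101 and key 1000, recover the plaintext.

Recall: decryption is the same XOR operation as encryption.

Step 1: XOR ciphertext with key:
  Ciphertext: 0101
  Key:        1000
  XOR:        1101
Step 2: Plaintext = 1101 = 13 in decimal.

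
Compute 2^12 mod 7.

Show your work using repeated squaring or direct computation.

Step 1: Compute 2^12 mod 7 step by step, reducing modulo 7 at each step.
  2^1 mod 7 = 2
  2^2 mod 7 = (2 * 2) mod 7 = 4
  2^3 mod 7 = (4 * 2) mod 7 = 1
  2^4 mod 7 = (1 * 2) mod 7 = 2
  2^5 mod 7 = (2 * 2) mod 7 = 4
  2^6 mod 7 = (4 * 2) mod 7 = 1
  2^7 mod 7 = (1 * 2) mod 7 = 2
  2^8 mod 7 = (2 * 2) mod 7 = 4
  2^9 mod 7 = (4 * 2) mod 7 = 1
  2^10 mod 7 = (1 * 2) mod 7 = 2
  2^11 mod 7 = (2 * 2) mod 7 = 4
  2^12 mod 7 = (4 * 2) mod 7 = 1
Step 2: Result = 1.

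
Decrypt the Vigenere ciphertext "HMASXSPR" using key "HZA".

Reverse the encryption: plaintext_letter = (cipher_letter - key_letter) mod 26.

Step 1: Extend key: HZAHZAHZ
Step 2: Decrypt each letter (c - k) mod 26:
  H(7) - H(7) = (7-7) mod 26 = 0 = A
  M(12) - Z(25) = (12-25) mod 26 = 13 = N
  A(0) - A(0) = (0-0) mod 26 = 0 = A
  S(18) - H(7) = (18-7) mod 26 = 11 = L
  X(23) - Z(25) = (23-25) mod 26 = 24 = Y
  S(18) - A(0) = (18-0) mod 26 = 18 = S
  P(15) - H(7) = (15-7) mod 26 = 8 = I
  R(17) - Z(25) = (17-25) mod 26 = 18 = S
Plaintext: ANALYSIS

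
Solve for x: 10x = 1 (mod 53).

Step 1: We need x such that 10 * x = 1 (mod 53).
Step 2: Using the extended Euclidean algorithm or trial:
  10 * 16 = 160 = 3 * 53 + 1.
Step 3: Since 160 mod 53 = 1, the inverse is x = 16.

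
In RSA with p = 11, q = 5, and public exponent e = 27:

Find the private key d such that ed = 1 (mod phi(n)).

Step 1: n = 11 * 5 = 55.
Step 2: phi(n) = 10 * 4 = 40.
Step 3: Find d such that 27 * d = 1 (mod 40).
Step 4: d = 27^(-1) mod 40 = 3.
Verification: 27 * 3 = 81 = 2 * 40 + 1.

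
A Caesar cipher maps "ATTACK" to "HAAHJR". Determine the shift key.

Step 1: Compare first letters: A (position 0) -> H (position 7).
Step 2: Shift = (7 - 0) mod 26 = 7.
The shift value is 7.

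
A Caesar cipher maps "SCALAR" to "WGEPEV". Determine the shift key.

Step 1: Compare first letters: S (position 18) -> W (position 22).
Step 2: Shift = (22 - 18) mod 26 = 4.
The shift value is 4.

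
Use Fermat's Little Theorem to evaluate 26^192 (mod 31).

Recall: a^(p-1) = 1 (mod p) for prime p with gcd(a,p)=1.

Step 1: Since 31 is prime, by Fermat's Little Theorem: 26^30 = 1 (mod 31).
Step 2: Reduce exponent: 192 mod 30 = 12.
Step 3: So 26^192 = 26^12 (mod 31).
Step 4: 26^12 mod 31 = 1.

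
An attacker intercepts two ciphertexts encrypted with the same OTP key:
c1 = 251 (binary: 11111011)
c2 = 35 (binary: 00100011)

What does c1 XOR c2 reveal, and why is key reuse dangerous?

Step 1: c1 XOR c2 = (m1 XOR k) XOR (m2 XOR k).
Step 2: By XOR associativity/commutativity: = m1 XOR m2 XOR k XOR k = m1 XOR m2.
Step 3: 11111011 XOR 00100011 = 11011000 = 216.
Step 4: The key cancels out! An attacker learns m1 XOR m2 = 216, revealing the relationship between plaintexts.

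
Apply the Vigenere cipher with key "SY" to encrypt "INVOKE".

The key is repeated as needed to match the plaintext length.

Step 1: Repeat key to match plaintext length:
  Plaintext: INVOKE
  Key:       SYSYSY
Step 2: Encrypt each letter:
  I(8) + S(18) = (8+18) mod 26 = 0 = A
  N(13) + Y(24) = (13+24) mod 26 = 11 = L
  V(21) + S(18) = (21+18) mod 26 = 13 = N
  O(14) + Y(24) = (14+24) mod 26 = 12 = M
  K(10) + S(18) = (10+18) mod 26 = 2 = C
  E(4) + Y(24) = (4+24) mod 26 = 2 = C
Ciphertext: ALNMCC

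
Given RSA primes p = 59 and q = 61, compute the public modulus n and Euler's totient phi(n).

Step 1: n = p * q = 59 * 61 = 3599.
Step 2: phi(n) = (p-1)(q-1) = 58 * 60 = 3480.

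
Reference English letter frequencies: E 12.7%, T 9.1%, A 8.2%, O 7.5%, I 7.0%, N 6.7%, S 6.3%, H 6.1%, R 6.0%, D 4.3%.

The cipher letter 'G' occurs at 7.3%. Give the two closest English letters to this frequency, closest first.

Step 1: Observed frequency of 'G' is 7.3%.
Step 2: Compute distances to each reference frequency and sort:
  O (7.5%): difference = 0.2% <-- BEST
  I (7.0%): difference = 0.3% <-- RUNNER-UP
  N (6.7%): difference = 0.6%
  A (8.2%): difference = 0.9%
  S (6.3%): difference = 1.0%
Step 3: Most likely is 'O' (7.5%, diff 0.2%); second most likely is 'I' (7.0%, diff 0.3%).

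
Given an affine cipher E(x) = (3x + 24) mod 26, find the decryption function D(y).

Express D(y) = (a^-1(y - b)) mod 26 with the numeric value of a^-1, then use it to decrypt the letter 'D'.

Step 1: Find a^-1, the modular inverse of 3 mod 26.
Step 2: We need 3 * a^-1 = 1 (mod 26).
Step 3: 3 * 9 = 27 = 1 * 26 + 1, so a^-1 = 9.
Step 4: D(y) = 9(y - 24) mod 26.
Step 5: Apply to 'D' (y = 3): D(3) = 9 * (3 - 24) mod 26 = 9 * -21 mod 26 = 19 -> 'T'.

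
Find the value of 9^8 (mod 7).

Step 1: Compute 9^8 mod 7 step by step, reducing modulo 7 at each step.
  9^1 mod 7 = 2
  9^2 mod 7 = (2 * 9) mod 7 = 4
  9^3 mod 7 = (4 * 9) mod 7 = 1
  9^4 mod 7 = (1 * 9) mod 7 = 2
  9^5 mod 7 = (2 * 9) mod 7 = 4
  9^6 mod 7 = (4 * 9) mod 7 = 1
  9^7 mod 7 = (1 * 9) mod 7 = 2
  9^8 mod 7 = (2 * 9) mod 7 = 4
Step 2: Result = 4.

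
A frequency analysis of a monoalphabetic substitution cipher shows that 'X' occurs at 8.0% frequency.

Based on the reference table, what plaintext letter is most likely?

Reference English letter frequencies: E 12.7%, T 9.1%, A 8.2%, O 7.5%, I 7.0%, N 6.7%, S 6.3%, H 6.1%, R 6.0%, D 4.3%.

Step 1: The observed frequency is 8.0%.
Step 2: Compare with English frequencies:
  E: 12.7% (difference: 4.7%)
  T: 9.1% (difference: 1.1%)
  A: 8.2% (difference: 0.2%) <-- closest
  O: 7.5% (difference: 0.5%)
  I: 7.0% (difference: 1.0%)
  N: 6.7% (difference: 1.3%)
  S: 6.3% (difference: 1.7%)
  H: 6.1% (difference: 1.9%)
  R: 6.0% (difference: 2.0%)
  D: 4.3% (difference: 3.7%)
Step 3: 'X' most likely represents 'A' (frequency 8.2%).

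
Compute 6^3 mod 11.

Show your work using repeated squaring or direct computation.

Step 1: Compute 6^3 mod 11 step by step, reducing modulo 11 at each step.
  6^1 mod 11 = 6
  6^2 mod 11 = (6 * 6) mod 11 = 3
  6^3 mod 11 = (3 * 6) mod 11 = 7
Step 2: Result = 7.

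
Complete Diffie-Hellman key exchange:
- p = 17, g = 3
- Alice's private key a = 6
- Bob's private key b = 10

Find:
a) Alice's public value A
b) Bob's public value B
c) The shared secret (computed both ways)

Step 1: A = g^a mod p = 3^6 mod 17 = 15.
Step 2: B = g^b mod p = 3^10 mod 17 = 8.
Step 3: Alice computes s = B^a mod p = 8^6 mod 17 = 4.
Step 4: Bob computes s = A^b mod p = 15^10 mod 17 = 4.
Both sides agree: shared secret = 4.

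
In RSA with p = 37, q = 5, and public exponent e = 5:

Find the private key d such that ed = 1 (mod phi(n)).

Step 1: n = 37 * 5 = 185.
Step 2: phi(n) = 36 * 4 = 144.
Step 3: Find d such that 5 * d = 1 (mod 144).
Step 4: d = 5^(-1) mod 144 = 29.
Verification: 5 * 29 = 145 = 1 * 144 + 1.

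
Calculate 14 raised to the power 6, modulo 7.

Step 1: Compute 14^6 mod 7 step by step, reducing modulo 7 at each step.
  14^1 mod 7 = 0
  14^2 mod 7 = (0 * 14) mod 7 = 0
  14^3 mod 7 = (0 * 14) mod 7 = 0
  14^4 mod 7 = (0 * 14) mod 7 = 0
  14^5 mod 7 = (0 * 14) mod 7 = 0
  14^6 mod 7 = (0 * 14) mod 7 = 0
Step 2: Result = 0.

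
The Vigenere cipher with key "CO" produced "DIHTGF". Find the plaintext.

Step 1: Extend key: COCOCO
Step 2: Decrypt each letter (c - k) mod 26:
  D(3) - C(2) = (3-2) mod 26 = 1 = B
  I(8) - O(14) = (8-14) mod 26 = 20 = U
  H(7) - C(2) = (7-2) mod 26 = 5 = F
  T(19) - O(14) = (19-14) mod 26 = 5 = F
  G(6) - C(2) = (6-2) mod 26 = 4 = E
  F(5) - O(14) = (5-14) mod 26 = 17 = R
Plaintext: BUFFER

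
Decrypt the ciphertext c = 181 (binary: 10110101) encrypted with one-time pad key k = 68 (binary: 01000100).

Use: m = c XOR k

Step 1: XOR ciphertext with key:
  Ciphertext: 10110101
  Key:        01000100
  XOR:        11110001
Step 2: Plaintext = 11110001 = 241 in decimal.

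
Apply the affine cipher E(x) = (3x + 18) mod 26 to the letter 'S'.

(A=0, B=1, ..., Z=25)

Step 1: Convert 'S' to number: x = 18.
Step 2: E(18) = (3 * 18 + 18) mod 26 = 72 mod 26 = 20.
Step 3: Convert 20 back to letter: U.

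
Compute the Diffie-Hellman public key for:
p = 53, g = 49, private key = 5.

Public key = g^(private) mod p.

Step 1: A = g^a mod p = 49^5 mod 53.
  49^1 mod 53 = 49
  49^2 mod 53 = (49 * 49) mod 53 = 16
  49^3 mod 53 = (16 * 49) mod 53 = 42
  49^4 mod 53 = (42 * 49) mod 53 = 44
  49^5 mod 53 = (44 * 49) mod 53 = 36
Result: A = 36.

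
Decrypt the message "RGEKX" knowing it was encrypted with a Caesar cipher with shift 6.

Step 1: Reverse the shift by subtracting 6 from each letter position.
  R (position 17) -> position (17-6) mod 26 = 11 -> L
  G (position 6) -> position (6-6) mod 26 = 0 -> A
  E (position 4) -> position (4-6) mod 26 = 24 -> Y
  K (position 10) -> position (10-6) mod 26 = 4 -> E
  X (position 23) -> position (23-6) mod 26 = 17 -> R
Decrypted message: LAYER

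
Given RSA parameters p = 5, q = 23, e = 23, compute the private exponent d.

Step 1: n = 5 * 23 = 115.
Step 2: phi(n) = 4 * 22 = 88.
Step 3: Find d such that 23 * d = 1 (mod 88).
Step 4: d = 23^(-1) mod 88 = 23.
Verification: 23 * 23 = 529 = 6 * 88 + 1.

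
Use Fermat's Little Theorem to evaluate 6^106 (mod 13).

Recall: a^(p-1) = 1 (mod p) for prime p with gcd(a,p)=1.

Step 1: Since 13 is prime, by Fermat's Little Theorem: 6^12 = 1 (mod 13).
Step 2: Reduce exponent: 106 mod 12 = 10.
Step 3: So 6^106 = 6^10 (mod 13).
Step 4: 6^10 mod 13 = 4.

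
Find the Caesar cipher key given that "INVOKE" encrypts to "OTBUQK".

Step 1: Compare first letters: I (position 8) -> O (position 14).
Step 2: Shift = (14 - 8) mod 26 = 6.
The shift value is 6.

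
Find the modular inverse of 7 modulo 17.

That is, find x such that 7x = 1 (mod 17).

Step 1: We need x such that 7 * x = 1 (mod 17).
Step 2: Using the extended Euclidean algorithm or trial:
  7 * 5 = 35 = 2 * 17 + 1.
Step 3: Since 35 mod 17 = 1, the inverse is x = 5.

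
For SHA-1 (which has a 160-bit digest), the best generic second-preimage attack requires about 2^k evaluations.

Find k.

Step 1: The hash has a 160-bit output.
Step 2: Second-preimage resistance means: given a specific input x, it should be infeasible to find a different y with h(y) = h(x).
With a 160-bit output, a generic search for a second preimage costs about 2^160 evaluations (each trial matches the fixed target with probability 2^-160).
Step 3: Security level = 160 bits.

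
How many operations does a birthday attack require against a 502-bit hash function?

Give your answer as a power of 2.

Step 1: The birthday paradox gives collision probability ~50% after sqrt(2^n) = 2^(n/2) hashes.
Step 2: For 502-bit output: 2^(502/2) = 2^251.
Step 3: Approximately 2^251 hash computations needed.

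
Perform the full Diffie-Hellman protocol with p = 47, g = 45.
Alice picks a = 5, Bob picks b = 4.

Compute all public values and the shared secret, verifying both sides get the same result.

Step 1: A = g^a mod p = 45^5 mod 47 = 15.
Step 2: B = g^b mod p = 45^4 mod 47 = 16.
Step 3: Alice computes s = B^a mod p = 16^5 mod 47 = 6.
Step 4: Bob computes s = A^b mod p = 15^4 mod 47 = 6.
Both sides agree: shared secret = 6.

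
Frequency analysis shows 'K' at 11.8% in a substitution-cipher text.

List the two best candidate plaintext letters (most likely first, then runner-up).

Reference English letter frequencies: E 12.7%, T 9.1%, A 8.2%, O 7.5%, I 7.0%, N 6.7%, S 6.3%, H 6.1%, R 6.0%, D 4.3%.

Step 1: Observed frequency of 'K' is 11.8%.
Step 2: Compute distances to each reference frequency and sort:
  E (12.7%): difference = 0.9% <-- BEST
  T (9.1%): difference = 2.7% <-- RUNNER-UP
  A (8.2%): difference = 3.6%
  O (7.5%): difference = 4.3%
  I (7.0%): difference = 4.8%
Step 3: Most likely is 'E' (12.7%, diff 0.9%); second most likely is 'T' (9.1%, diff 2.7%).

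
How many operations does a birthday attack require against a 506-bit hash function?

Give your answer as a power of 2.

Step 1: The birthday paradox gives collision probability ~50% after sqrt(2^n) = 2^(n/2) hashes.
Step 2: For 506-bit output: 2^(506/2) = 2^253.
Step 3: Approximately 2^253 hash computations needed.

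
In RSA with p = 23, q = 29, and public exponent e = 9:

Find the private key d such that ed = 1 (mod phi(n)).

Step 1: n = 23 * 29 = 667.
Step 2: phi(n) = 22 * 28 = 616.
Step 3: Find d such that 9 * d = 1 (mod 616).
Step 4: d = 9^(-1) mod 616 = 137.
Verification: 9 * 137 = 1233 = 2 * 616 + 1.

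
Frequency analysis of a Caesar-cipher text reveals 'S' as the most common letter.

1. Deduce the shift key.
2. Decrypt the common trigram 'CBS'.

Step 1: In English, 'E' is the most frequent letter (12.7%).
Step 2: The most frequent ciphertext letter is 'S' (position 18).
Step 3: Shift = (18 - 4) mod 26 = 14.
Step 4: Decrypt 'CBS' by shifting back 14:
  C -> O
  B -> N
  S -> E
Step 5: 'CBS' decrypts to 'ONE'.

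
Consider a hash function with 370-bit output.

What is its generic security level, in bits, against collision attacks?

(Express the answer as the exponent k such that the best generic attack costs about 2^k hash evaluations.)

Step 1: The hash has a 370-bit output.
Step 2: Collision resistance means it should be infeasible to find any x != y with h(x) = h(y).
By the birthday bound, a generic collision search succeeds after about sqrt(2^370) = 2^(370/2) = 2^185 evaluations.
Step 3: Security level = 185 bits.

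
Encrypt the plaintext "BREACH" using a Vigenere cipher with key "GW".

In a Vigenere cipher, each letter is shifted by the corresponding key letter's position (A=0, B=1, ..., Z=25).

Step 1: Repeat key to match plaintext length:
  Plaintext: BREACH
  Key:       GWGWGW
Step 2: Encrypt each letter:
  B(1) + G(6) = (1+6) mod 26 = 7 = H
  R(17) + W(22) = (17+22) mod 26 = 13 = N
  E(4) + G(6) = (4+6) mod 26 = 10 = K
  A(0) + W(22) = (0+22) mod 26 = 22 = W
  C(2) + G(6) = (2+6) mod 26 = 8 = I
  H(7) + W(22) = (7+22) mod 26 = 3 = D
Ciphertext: HNKWID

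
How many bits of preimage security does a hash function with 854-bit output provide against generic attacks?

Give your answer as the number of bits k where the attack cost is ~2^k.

Step 1: The hash has a 854-bit output.
Step 2: Preimage resistance means: given a digest h(x), it should be infeasible to find any input that hashes to it.
With a 854-bit output there are 2^854 possible digests, so a generic brute-force preimage search costs about 2^854 evaluations.
Step 3: Security level = 854 bits.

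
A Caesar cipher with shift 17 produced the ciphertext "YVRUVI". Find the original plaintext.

Step 1: Reverse the shift by subtracting 17 from each letter position.
  Y (position 24) -> position (24-17) mod 26 = 7 -> H
  V (position 21) -> position (21-17) mod 26 = 4 -> E
  R (position 17) -> position (17-17) mod 26 = 0 -> A
  U (position 20) -> position (20-17) mod 26 = 3 -> D
  V (position 21) -> position (21-17) mod 26 = 4 -> E
  I (position 8) -> position (8-17) mod 26 = 17 -> R
Decrypted message: HEADER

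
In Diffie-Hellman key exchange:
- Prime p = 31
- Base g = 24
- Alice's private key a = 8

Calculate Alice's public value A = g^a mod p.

Step 1: A = g^a mod p = 24^8 mod 31.
  24^1 mod 31 = 24
  24^2 mod 31 = (24 * 24) mod 31 = 18
  24^3 mod 31 = (18 * 24) mod 31 = 29
  24^4 mod 31 = (29 * 24) mod 31 = 14
  24^5 mod 31 = (14 * 24) mod 31 = 26
  24^6 mod 31 = (26 * 24) mod 31 = 4
  24^7 mod 31 = (4 * 24) mod 31 = 3
  24^8 mod 31 = (3 * 24) mod 31 = 10
Result: A = 10.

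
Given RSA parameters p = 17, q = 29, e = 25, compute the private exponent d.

Step 1: n = 17 * 29 = 493.
Step 2: phi(n) = 16 * 28 = 448.
Step 3: Find d such that 25 * d = 1 (mod 448).
Step 4: d = 25^(-1) mod 448 = 233.
Verification: 25 * 233 = 5825 = 13 * 448 + 1.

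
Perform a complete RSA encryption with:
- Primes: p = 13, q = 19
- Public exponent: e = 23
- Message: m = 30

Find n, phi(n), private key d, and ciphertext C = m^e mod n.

Step 1: n = 13 * 19 = 247.
Step 2: phi(n) = (13-1)(19-1) = 12 * 18 = 216.
Step 3: Find d = 23^(-1) mod 216 = 47.
  Verify: 23 * 47 = 1081 = 1 (mod 216).
Step 4: C = 30^23 mod 247 = 140.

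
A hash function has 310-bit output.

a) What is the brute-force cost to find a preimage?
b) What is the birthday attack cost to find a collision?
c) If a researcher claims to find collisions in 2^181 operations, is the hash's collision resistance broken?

Step 1: Preimage resistance requires brute-force of 2^310 operations.
Step 2: Collision resistance (birthday bound) = 2^(310/2) = 2^155.
Step 3: The claimed attack costs 2^181 operations.
Step 4: Since 2^181 >= 2^155, the claimed attack is no faster than the generic birthday attack, so this does not break collision resistance.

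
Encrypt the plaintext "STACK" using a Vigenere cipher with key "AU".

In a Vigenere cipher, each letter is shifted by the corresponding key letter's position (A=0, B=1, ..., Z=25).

Step 1: Repeat key to match plaintext length:
  Plaintext: STACK
  Key:       AUAUA
Step 2: Encrypt each letter:
  S(18) + A(0) = (18+0) mod 26 = 18 = S
  T(19) + U(20) = (19+20) mod 26 = 13 = N
  A(0) + A(0) = (0+0) mod 26 = 0 = A
  C(2) + U(20) = (2+20) mod 26 = 22 = W
  K(10) + A(0) = (10+0) mod 26 = 10 = K
Ciphertext: SNAWK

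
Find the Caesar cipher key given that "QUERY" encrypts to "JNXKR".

Step 1: Compare first letters: Q (position 16) -> J (position 9).
Step 2: Shift = (9 - 16) mod 26 = 19.
The shift value is 19.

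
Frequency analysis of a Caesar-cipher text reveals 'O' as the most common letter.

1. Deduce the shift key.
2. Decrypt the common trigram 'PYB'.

Step 1: In English, 'E' is the most frequent letter (12.7%).
Step 2: The most frequent ciphertext letter is 'O' (position 14).
Step 3: Shift = (14 - 4) mod 26 = 10.
Step 4: Decrypt 'PYB' by shifting back 10:
  P -> F
  Y -> O
  B -> R
Step 5: 'PYB' decrypts to 'FOR'.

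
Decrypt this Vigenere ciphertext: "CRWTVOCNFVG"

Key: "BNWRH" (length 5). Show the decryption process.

Step 1: Key 'BNWRH' has length 5. Extended key: BNWRHBNWRHB
Step 2: Decrypt each position:
  C(2) - B(1) = 1 = B
  R(17) - N(13) = 4 = E
  W(22) - W(22) = 0 = A
  T(19) - R(17) = 2 = C
  V(21) - H(7) = 14 = O
  O(14) - B(1) = 13 = N
  C(2) - N(13) = 15 = P
  N(13) - W(22) = 17 = R
  F(5) - R(17) = 14 = O
  V(21) - H(7) = 14 = O
  G(6) - B(1) = 5 = F
Plaintext: BEACONPROOF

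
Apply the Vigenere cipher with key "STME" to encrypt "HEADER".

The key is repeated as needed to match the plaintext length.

Step 1: Repeat key to match plaintext length:
  Plaintext: HEADER
  Key:       STMEST
Step 2: Encrypt each letter:
  H(7) + S(18) = (7+18) mod 26 = 25 = Z
  E(4) + T(19) = (4+19) mod 26 = 23 = X
  A(0) + M(12) = (0+12) mod 26 = 12 = M
  D(3) + E(4) = (3+4) mod 26 = 7 = H
  E(4) + S(18) = (4+18) mod 26 = 22 = W
  R(17) + T(19) = (17+19) mod 26 = 10 = K
Ciphertext: ZXMHWK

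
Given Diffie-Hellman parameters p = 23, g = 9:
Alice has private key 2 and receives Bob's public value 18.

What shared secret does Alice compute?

Step 1: s = B^a mod p = 18^2 mod 23.
  18^1 mod 23 = 18
  18^2 mod 23 = (18 * 18) mod 23 = 2
Result: shared secret = 2.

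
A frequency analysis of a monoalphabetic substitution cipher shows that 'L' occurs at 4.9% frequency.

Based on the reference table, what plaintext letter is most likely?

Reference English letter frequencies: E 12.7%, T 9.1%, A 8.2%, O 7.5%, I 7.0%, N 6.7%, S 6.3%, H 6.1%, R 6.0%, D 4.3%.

Step 1: The observed frequency is 4.9%.
Step 2: Compare with English frequencies:
  E: 12.7% (difference: 7.8%)
  T: 9.1% (difference: 4.2%)
  A: 8.2% (difference: 3.3%)
  O: 7.5% (difference: 2.6%)
  I: 7.0% (difference: 2.1%)
  N: 6.7% (difference: 1.8%)
  S: 6.3% (difference: 1.4%)
  H: 6.1% (difference: 1.2%)
  R: 6.0% (difference: 1.1%)
  D: 4.3% (difference: 0.6%) <-- closest
Step 3: 'L' most likely represents 'D' (frequency 4.3%).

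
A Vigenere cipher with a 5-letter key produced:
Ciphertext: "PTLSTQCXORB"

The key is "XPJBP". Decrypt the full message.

Step 1: Key 'XPJBP' has length 5. Extended key: XPJBPXPJBPX
Step 2: Decrypt each position:
  P(15) - X(23) = 18 = S
  T(19) - P(15) = 4 = E
  L(11) - J(9) = 2 = C
  S(18) - B(1) = 17 = R
  T(19) - P(15) = 4 = E
  Q(16) - X(23) = 19 = T
  C(2) - P(15) = 13 = N
  X(23) - J(9) = 14 = O
  O(14) - B(1) = 13 = N
  R(17) - P(15) = 2 = C
  B(1) - X(23) = 4 = E
Plaintext: SECRETNONCE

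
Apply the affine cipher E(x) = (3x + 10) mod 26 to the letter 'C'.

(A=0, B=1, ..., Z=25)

Step 1: Convert 'C' to number: x = 2.
Step 2: E(2) = (3 * 2 + 10) mod 26 = 16 mod 26 = 16.
Step 3: Convert 16 back to letter: Q.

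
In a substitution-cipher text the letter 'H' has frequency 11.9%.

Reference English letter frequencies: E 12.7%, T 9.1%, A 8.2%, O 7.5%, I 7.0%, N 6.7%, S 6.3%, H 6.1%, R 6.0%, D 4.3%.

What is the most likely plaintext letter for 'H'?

Step 1: The observed frequency is 11.9%.
Step 2: Compare with English frequencies:
  E: 12.7% (difference: 0.8%) <-- closest
  T: 9.1% (difference: 2.8%)
  A: 8.2% (difference: 3.7%)
  O: 7.5% (difference: 4.4%)
  I: 7.0% (difference: 4.9%)
  N: 6.7% (difference: 5.2%)
  S: 6.3% (difference: 5.6%)
  H: 6.1% (difference: 5.8%)
  R: 6.0% (difference: 5.9%)
  D: 4.3% (difference: 7.6%)
Step 3: 'H' most likely represents 'E' (frequency 12.7%).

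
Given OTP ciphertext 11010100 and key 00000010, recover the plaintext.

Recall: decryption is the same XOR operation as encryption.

Step 1: XOR ciphertext with key:
  Ciphertext: 11010100
  Key:        00000010
  XOR:        11010110
Step 2: Plaintext = 11010110 = 214 in decimal.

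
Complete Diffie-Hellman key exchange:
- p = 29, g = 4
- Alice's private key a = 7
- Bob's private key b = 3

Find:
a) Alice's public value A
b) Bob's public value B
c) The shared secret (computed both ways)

Step 1: A = g^a mod p = 4^7 mod 29 = 28.
Step 2: B = g^b mod p = 4^3 mod 29 = 6.
Step 3: Alice computes s = B^a mod p = 6^7 mod 29 = 28.
Step 4: Bob computes s = A^b mod p = 28^3 mod 29 = 28.
Both sides agree: shared secret = 28.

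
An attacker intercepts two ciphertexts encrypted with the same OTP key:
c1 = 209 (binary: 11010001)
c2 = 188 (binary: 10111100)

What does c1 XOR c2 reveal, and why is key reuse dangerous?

Step 1: c1 XOR c2 = (m1 XOR k) XOR (m2 XOR k).
Step 2: By XOR associativity/commutativity: = m1 XOR m2 XOR k XOR k = m1 XOR m2.
Step 3: 11010001 XOR 10111100 = 01101101 = 109.
Step 4: The key cancels out! An attacker learns m1 XOR m2 = 109, revealing the relationship between plaintexts.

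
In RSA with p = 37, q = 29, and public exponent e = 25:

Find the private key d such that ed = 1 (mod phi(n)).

Step 1: n = 37 * 29 = 1073.
Step 2: phi(n) = 36 * 28 = 1008.
Step 3: Find d such that 25 * d = 1 (mod 1008).
Step 4: d = 25^(-1) mod 1008 = 121.
Verification: 25 * 121 = 3025 = 3 * 1008 + 1.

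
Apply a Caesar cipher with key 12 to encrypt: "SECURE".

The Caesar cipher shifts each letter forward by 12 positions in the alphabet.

Step 1: For each letter, shift forward by 12 positions (mod 26).
  S (position 18) -> position (18+12) mod 26 = 4 -> E
  E (position 4) -> position (4+12) mod 26 = 16 -> Q
  C (position 2) -> position (2+12) mod 26 = 14 -> O
  U (position 20) -> position (20+12) mod 26 = 6 -> G
  R (position 17) -> position (17+12) mod 26 = 3 -> D
  E (position 4) -> position (4+12) mod 26 = 16 -> Q
Result: EQOGDQ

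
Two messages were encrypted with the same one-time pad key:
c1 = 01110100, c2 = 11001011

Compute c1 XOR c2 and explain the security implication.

Step 1: c1 XOR c2 = (m1 XOR k) XOR (m2 XOR k).
Step 2: By XOR associativity/commutativity: = m1 XOR m2 XOR k XOR k = m1 XOR m2.
Step 3: 01110100 XOR 11001011 = 10111111 = 191.
Step 4: The key cancels out! An attacker learns m1 XOR m2 = 191, revealing the relationship between plaintexts.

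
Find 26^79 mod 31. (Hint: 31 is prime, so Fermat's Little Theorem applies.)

Step 1: Since 31 is prime, by Fermat's Little Theorem: 26^30 = 1 (mod 31).
Step 2: Reduce exponent: 79 mod 30 = 19.
Step 3: So 26^79 = 26^19 (mod 31).
Step 4: 26^19 mod 31 = 26.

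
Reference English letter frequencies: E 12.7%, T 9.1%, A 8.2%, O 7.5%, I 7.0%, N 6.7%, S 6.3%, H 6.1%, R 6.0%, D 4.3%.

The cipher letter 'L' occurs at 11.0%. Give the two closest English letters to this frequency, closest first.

Step 1: Observed frequency of 'L' is 11.0%.
Step 2: Compute distances to each reference frequency and sort:
  E (12.7%): difference = 1.7% <-- BEST
  T (9.1%): difference = 1.9% <-- RUNNER-UP
  A (8.2%): difference = 2.8%
  O (7.5%): difference = 3.5%
  I (7.0%): difference = 4.0%
Step 3: Most likely is 'E' (12.7%, diff 1.7%); second most likely is 'T' (9.1%, diff 1.9%).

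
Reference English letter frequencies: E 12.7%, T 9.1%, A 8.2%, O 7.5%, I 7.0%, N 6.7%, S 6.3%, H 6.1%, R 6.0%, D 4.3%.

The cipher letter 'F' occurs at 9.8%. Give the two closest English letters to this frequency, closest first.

Step 1: Observed frequency of 'F' is 9.8%.
Step 2: Compute distances to each reference frequency and sort:
  T (9.1%): difference = 0.7% <-- BEST
  A (8.2%): difference = 1.6% <-- RUNNER-UP
  O (7.5%): difference = 2.3%
  I (7.0%): difference = 2.8%
  E (12.7%): difference = 2.9%
Step 3: Most likely is 'T' (9.1%, diff 0.7%); second most likely is 'A' (8.2%, diff 1.6%).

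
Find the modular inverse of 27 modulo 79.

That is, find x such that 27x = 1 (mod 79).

Step 1: We need x such that 27 * x = 1 (mod 79).
Step 2: Using the extended Euclidean algorithm or trial:
  27 * 41 = 1107 = 14 * 79 + 1.
Step 3: Since 1107 mod 79 = 1, the inverse is x = 41.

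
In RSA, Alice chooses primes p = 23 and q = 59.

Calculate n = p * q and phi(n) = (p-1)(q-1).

Step 1: n = p * q = 23 * 59 = 1357.
Step 2: phi(n) = (p-1)(q-1) = 22 * 58 = 1276.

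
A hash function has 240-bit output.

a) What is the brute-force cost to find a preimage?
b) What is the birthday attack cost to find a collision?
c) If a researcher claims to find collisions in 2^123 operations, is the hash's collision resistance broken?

Step 1: Preimage resistance requires brute-force of 2^240 operations.
Step 2: Collision resistance (birthday bound) = 2^(240/2) = 2^120.
Step 3: The claimed attack costs 2^123 operations.
Step 4: Since 2^123 >= 2^120, the claimed attack is no faster than the generic birthday attack, so this does not break collision resistance.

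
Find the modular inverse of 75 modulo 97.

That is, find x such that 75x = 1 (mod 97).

Step 1: We need x such that 75 * x = 1 (mod 97).
Step 2: Using the extended Euclidean algorithm or trial:
  75 * 22 = 1650 = 17 * 97 + 1.
Step 3: Since 1650 mod 97 = 1, the inverse is x = 22.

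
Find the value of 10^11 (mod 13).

Step 1: Compute 10^11 mod 13 step by step, reducing modulo 13 at each step.
  10^1 mod 13 = 10
  10^2 mod 13 = (10 * 10) mod 13 = 9
  10^3 mod 13 = (9 * 10) mod 13 = 12
  10^4 mod 13 = (12 * 10) mod 13 = 3
  10^5 mod 13 = (3 * 10) mod 13 = 4
  10^6 mod 13 = (4 * 10) mod 13 = 1
  10^7 mod 13 = (1 * 10) mod 13 = 10
  10^8 mod 13 = (10 * 10) mod 13 = 9
  10^9 mod 13 = (9 * 10) mod 13 = 12
  10^10 mod 13 = (12 * 10) mod 13 = 3
  10^11 mod 13 = (3 * 10) mod 13 = 4
Step 2: Result = 4.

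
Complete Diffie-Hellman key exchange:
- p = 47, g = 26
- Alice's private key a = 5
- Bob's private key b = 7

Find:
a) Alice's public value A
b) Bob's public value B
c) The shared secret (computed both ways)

Step 1: A = g^a mod p = 26^5 mod 47 = 11.
Step 2: B = g^b mod p = 26^7 mod 47 = 10.
Step 3: Alice computes s = B^a mod p = 10^5 mod 47 = 31.
Step 4: Bob computes s = A^b mod p = 11^7 mod 47 = 31.
Both sides agree: shared secret = 31.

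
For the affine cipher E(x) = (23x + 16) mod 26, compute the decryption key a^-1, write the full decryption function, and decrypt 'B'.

Step 1: Find a^-1, the modular inverse of 23 mod 26.
Step 2: We need 23 * a^-1 = 1 (mod 26).
Step 3: 23 * 17 = 391 = 15 * 26 + 1, so a^-1 = 17.
Step 4: D(y) = 17(y - 16) mod 26.
Step 5: Apply to 'B' (y = 1): D(1) = 17 * (1 - 16) mod 26 = 17 * -15 mod 26 = 5 -> 'F'.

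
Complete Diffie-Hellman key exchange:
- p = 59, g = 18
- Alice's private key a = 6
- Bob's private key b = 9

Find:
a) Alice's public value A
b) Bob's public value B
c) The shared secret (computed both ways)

Step 1: A = g^a mod p = 18^6 mod 59 = 22.
Step 2: B = g^b mod p = 18^9 mod 59 = 38.
Step 3: Alice computes s = B^a mod p = 38^6 mod 59 = 4.
Step 4: Bob computes s = A^b mod p = 22^9 mod 59 = 4.
Both sides agree: shared secret = 4.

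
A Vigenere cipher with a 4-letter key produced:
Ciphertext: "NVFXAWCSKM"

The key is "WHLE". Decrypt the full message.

Step 1: Key 'WHLE' has length 4. Extended key: WHLEWHLEWH
Step 2: Decrypt each position:
  N(13) - W(22) = 17 = R
  V(21) - H(7) = 14 = O
  F(5) - L(11) = 20 = U
  X(23) - E(4) = 19 = T
  A(0) - W(22) = 4 = E
  W(22) - H(7) = 15 = P
  C(2) - L(11) = 17 = R
  S(18) - E(4) = 14 = O
  K(10) - W(22) = 14 = O
  M(12) - H(7) = 5 = F
Plaintext: ROUTEPROOF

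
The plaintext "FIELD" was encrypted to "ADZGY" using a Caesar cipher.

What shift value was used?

Step 1: Compare first letters: F (position 5) -> A (position 0).
Step 2: Shift = (0 - 5) mod 26 = 21.
The shift value is 21.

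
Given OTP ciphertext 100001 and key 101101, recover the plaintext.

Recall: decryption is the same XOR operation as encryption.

Step 1: XOR ciphertext with key:
  Ciphertext: 100001
  Key:        101101
  XOR:        001100
Step 2: Plaintext = 001100 = 12 in decimal.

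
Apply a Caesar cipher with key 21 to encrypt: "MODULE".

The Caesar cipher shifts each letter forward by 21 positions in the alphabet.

Step 1: For each letter, shift forward by 21 positions (mod 26).
  M (position 12) -> position (12+21) mod 26 = 7 -> H
  O (position 14) -> position (14+21) mod 26 = 9 -> J
  D (position 3) -> position (3+21) mod 26 = 24 -> Y
  U (position 20) -> position (20+21) mod 26 = 15 -> P
  L (position 11) -> position (11+21) mod 26 = 6 -> G
  E (position 4) -> position (4+21) mod 26 = 25 -> Z
Result: HJYPGZ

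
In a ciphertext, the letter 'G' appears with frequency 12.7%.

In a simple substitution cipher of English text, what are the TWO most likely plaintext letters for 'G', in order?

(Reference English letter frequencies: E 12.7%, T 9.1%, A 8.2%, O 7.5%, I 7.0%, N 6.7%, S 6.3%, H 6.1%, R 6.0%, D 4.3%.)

Step 1: Observed frequency of 'G' is 12.7%.
Step 2: Compute distances to each reference frequency and sort:
  E (12.7%): difference = 0.0% <-- BEST
  T (9.1%): difference = 3.6% <-- RUNNER-UP
  A (8.2%): difference = 4.5%
  O (7.5%): difference = 5.2%
  I (7.0%): difference = 5.7%
Step 3: Most likely is 'E' (12.7%, diff 0.0%); second most likely is 'T' (9.1%, diff 3.6%).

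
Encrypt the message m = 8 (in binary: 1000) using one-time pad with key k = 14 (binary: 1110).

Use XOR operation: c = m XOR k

Step 1: Write out the XOR operation bit by bit:
  Message: 1000
  Key:     1110
  XOR:     0110
Step 2: Convert to decimal: 0110 = 6.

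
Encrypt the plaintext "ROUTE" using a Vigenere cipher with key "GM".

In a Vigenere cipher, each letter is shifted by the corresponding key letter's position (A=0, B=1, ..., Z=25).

Step 1: Repeat key to match plaintext length:
  Plaintext: ROUTE
  Key:       GMGMG
Step 2: Encrypt each letter:
  R(17) + G(6) = (17+6) mod 26 = 23 = X
  O(14) + M(12) = (14+12) mod 26 = 0 = A
  U(20) + G(6) = (20+6) mod 26 = 0 = A
  T(19) + M(12) = (19+12) mod 26 = 5 = F
  E(4) + G(6) = (4+6) mod 26 = 10 = K
Ciphertext: XAAFK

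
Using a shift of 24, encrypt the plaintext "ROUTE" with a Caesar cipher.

Step 1: For each letter, shift forward by 24 positions (mod 26).
  R (position 17) -> position (17+24) mod 26 = 15 -> P
  O (position 14) -> position (14+24) mod 26 = 12 -> M
  U (position 20) -> position (20+24) mod 26 = 18 -> S
  T (position 19) -> position (19+24) mod 26 = 17 -> R
  E (position 4) -> position (4+24) mod 26 = 2 -> C
Result: PMSRC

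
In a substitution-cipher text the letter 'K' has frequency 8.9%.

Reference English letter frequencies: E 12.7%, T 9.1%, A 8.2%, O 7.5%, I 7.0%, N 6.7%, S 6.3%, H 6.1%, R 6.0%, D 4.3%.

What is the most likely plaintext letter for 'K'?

Step 1: The observed frequency is 8.9%.
Step 2: Compare with English frequencies:
  E: 12.7% (difference: 3.8%)
  T: 9.1% (difference: 0.2%) <-- closest
  A: 8.2% (difference: 0.7%)
  O: 7.5% (difference: 1.4%)
  I: 7.0% (difference: 1.9%)
  N: 6.7% (difference: 2.2%)
  S: 6.3% (difference: 2.6%)
  H: 6.1% (difference: 2.8%)
  R: 6.0% (difference: 2.9%)
  D: 4.3% (difference: 4.6%)
Step 3: 'K' most likely represents 'T' (frequency 9.1%).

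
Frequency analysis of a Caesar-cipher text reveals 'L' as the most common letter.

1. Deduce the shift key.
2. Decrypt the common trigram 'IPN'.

Step 1: In English, 'E' is the most frequent letter (12.7%).
Step 2: The most frequent ciphertext letter is 'L' (position 11).
Step 3: Shift = (11 - 4) mod 26 = 7.
Step 4: Decrypt 'IPN' by shifting back 7:
  I -> B
  P -> I
  N -> G
Step 5: 'IPN' decrypts to 'BIG'.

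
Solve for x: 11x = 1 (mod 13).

Step 1: We need x such that 11 * x = 1 (mod 13).
Step 2: Using the extended Euclidean algorithm or trial:
  11 * 6 = 66 = 5 * 13 + 1.
Step 3: Since 66 mod 13 = 1, the inverse is x = 6.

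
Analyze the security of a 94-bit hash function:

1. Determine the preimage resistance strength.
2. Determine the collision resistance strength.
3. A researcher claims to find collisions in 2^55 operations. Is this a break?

Step 1: Preimage resistance requires brute-force of 2^94 operations.
Step 2: Collision resistance (birthday bound) = 2^(94/2) = 2^47.
Step 3: The claimed attack costs 2^55 operations.
Step 4: Since 2^55 >= 2^47, the claimed attack is no faster than the generic birthday attack, so this does not break collision resistance.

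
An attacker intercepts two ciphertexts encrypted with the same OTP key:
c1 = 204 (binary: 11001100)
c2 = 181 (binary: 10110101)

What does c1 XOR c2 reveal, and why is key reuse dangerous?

Step 1: c1 XOR c2 = (m1 XOR k) XOR (m2 XOR k).
Step 2: By XOR associativity/commutativity: = m1 XOR m2 XOR k XOR k = m1 XOR m2.
Step 3: 11001100 XOR 10110101 = 01111001 = 121.
Step 4: The key cancels out! An attacker learns m1 XOR m2 = 121, revealing the relationship between plaintexts.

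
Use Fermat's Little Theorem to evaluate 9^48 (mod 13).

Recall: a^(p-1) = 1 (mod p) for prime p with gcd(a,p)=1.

Step 1: Since 13 is prime, by Fermat's Little Theorem: 9^12 = 1 (mod 13).
Step 2: Reduce exponent: 48 mod 12 = 0.
Step 3: So 9^48 = 9^0 (mod 13).
Step 4: 9^0 mod 13 = 1.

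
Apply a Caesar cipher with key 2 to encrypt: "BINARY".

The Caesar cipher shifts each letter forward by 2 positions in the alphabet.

Step 1: For each letter, shift forward by 2 positions (mod 26).
  B (position 1) -> position (1+2) mod 26 = 3 -> D
  I (position 8) -> position (8+2) mod 26 = 10 -> K
  N (position 13) -> position (13+2) mod 26 = 15 -> P
  A (position 0) -> position (0+2) mod 26 = 2 -> C
  R (position 17) -> position (17+2) mod 26 = 19 -> T
  Y (position 24) -> position (24+2) mod 26 = 0 -> A
Result: DKPCTA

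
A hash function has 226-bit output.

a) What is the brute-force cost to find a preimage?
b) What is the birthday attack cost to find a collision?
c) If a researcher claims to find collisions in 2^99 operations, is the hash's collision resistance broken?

Step 1: Preimage resistance requires brute-force of 2^226 operations.
Step 2: Collision resistance (birthday bound) = 2^(226/2) = 2^113.
Step 3: The claimed attack costs 2^99 operations.
Step 4: Since 2^99 < 2^113, the claimed attack beats the generic birthday bound, so collision resistance is broken.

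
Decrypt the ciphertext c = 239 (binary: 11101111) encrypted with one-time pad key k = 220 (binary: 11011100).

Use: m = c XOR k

Step 1: XOR ciphertext with key:
  Ciphertext: 11101111
  Key:        11011100
  XOR:        00110011
Step 2: Plaintext = 00110011 = 51 in decimal.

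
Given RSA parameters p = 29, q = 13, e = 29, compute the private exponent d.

Step 1: n = 29 * 13 = 377.
Step 2: phi(n) = 28 * 12 = 336.
Step 3: Find d such that 29 * d = 1 (mod 336).
Step 4: d = 29^(-1) mod 336 = 197.
Verification: 29 * 197 = 5713 = 17 * 336 + 1.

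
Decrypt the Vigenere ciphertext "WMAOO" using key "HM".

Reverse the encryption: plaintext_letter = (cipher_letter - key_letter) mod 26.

Step 1: Extend key: HMHMH
Step 2: Decrypt each letter (c - k) mod 26:
  W(22) - H(7) = (22-7) mod 26 = 15 = P
  M(12) - M(12) = (12-12) mod 26 = 0 = A
  A(0) - H(7) = (0-7) mod 26 = 19 = T
  O(14) - M(12) = (14-12) mod 26 = 2 = C
  O(14) - H(7) = (14-7) mod 26 = 7 = H
Plaintext: PATCH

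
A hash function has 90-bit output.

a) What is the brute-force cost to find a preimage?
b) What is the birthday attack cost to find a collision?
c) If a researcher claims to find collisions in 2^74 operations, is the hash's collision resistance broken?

Step 1: Preimage resistance requires brute-force of 2^90 operations.
Step 2: Collision resistance (birthday bound) = 2^(90/2) = 2^45.
Step 3: The claimed attack costs 2^74 operations.
Step 4: Since 2^74 >= 2^45, the claimed attack is no faster than the generic birthday attack, so this does not break collision resistance.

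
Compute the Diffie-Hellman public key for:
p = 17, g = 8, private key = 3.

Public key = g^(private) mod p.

Step 1: A = g^a mod p = 8^3 mod 17.
  8^1 mod 17 = 8
  8^2 mod 17 = (8 * 8) mod 17 = 13
  8^3 mod 17 = (13 * 8) mod 17 = 2
Result: A = 2.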